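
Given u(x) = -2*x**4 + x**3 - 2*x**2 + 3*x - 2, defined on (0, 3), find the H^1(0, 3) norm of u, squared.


||u||_{H^1}^2 = 1643277/70

The H^1 norm (squared) on an interval (0, L) is
  ||u||_{H^1}^2 = ∫_0^L u(x)^2 dx + ∫_0^L u'(x)^2 dx.
Compute u'(x) = -8*x**3 + 3*x**2 - 4*x + 3.
Then u(x)^2 = 4*x**8 - 4*x**7 + 9*x**6 - 16*x**5 + 18*x**4 - 16*x**3 + 17*x**2 - 12*x + 4 and u'(x)^2 = 64*x**6 - 48*x**5 + 73*x**4 - 72*x**3 + 34*x**2 - 24*x + 9.
Integrate each monomial from 0 to 3 using ∫_0^3 c·x^n dx = c·3^(n+1)/(n+1):
  ∫_0^3 u(x)^2 dx = ∫_0^3 (4*x^8 - 4*x^7 + 9*x^6 - 16*x^5 + 18*x^4 - 16*x^3 + 17*x^2 - 12*x + 4) dx. Term by term:
    ∫_0^3 4*x^8 dx = 8748;  ∫_0^3 -4*x^7 dx = -6561/2;  ∫_0^3 9*x^6 dx = 19683/7;
    ∫_0^3 -16*x^5 dx = -1944;  ∫_0^3 18*x^4 dx = 4374/5;  ∫_0^3 -16*x^3 dx = -324;
    ∫_0^3 17*x^2 dx = 153;  ∫_0^3 -12*x dx = -54;  ∫_0^3 4 dx = 12.
  Sum: 8748 − 6561/2 + 19683/7 − 1944 + 4374/5 − 324 + 153 − 54 + 12 = 489801/70.
  ∫_0^3 u'(x)^2 dx = ∫_0^3 (64*x^6 - 48*x^5 + 73*x^4 - 72*x^3 + 34*x^2 - 24*x + 9) dx. Term by term:
    ∫_0^3 64*x^6 dx = 139968/7;  ∫_0^3 -48*x^5 dx = -5832;  ∫_0^3 73*x^4 dx = 17739/5;
    ∫_0^3 -72*x^3 dx = -1458;  ∫_0^3 34*x^2 dx = 306;  ∫_0^3 -24*x dx = -108;
    ∫_0^3 9 dx = 27.
  Sum: 139968/7 − 5832 + 17739/5 − 1458 + 306 − 108 + 27 = 576738/35.
Adding: ||u||_{H^1}^2 = 489801/70 + 576738/35 = 1643277/70.


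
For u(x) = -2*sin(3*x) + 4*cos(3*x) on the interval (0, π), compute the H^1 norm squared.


||u||_{H^1(0,π)}^2 = 100*π

u'(x) = -12*sin(3*x) - 6*cos(3*x).
Expand u² and (u')² and integrate term by term on (0, π), using: for integers n ≥ 1, ∫_0^π sin²(nx) dx = ∫_0^π cos²(nx) dx = π/2; for n ≠ n', ∫_0^π sin(nx)sin(n'x) dx = ∫_0^π cos(nx)cos(n'x) dx = 0; and by product-to-sum, ∫_0^π sin(nx)cos(n'x) dx = ½∫_0^π [sin((n+n')x) + sin((n−n')x)] dx, which is 0 when n+n' is even and 2n/(n²−n'²) when n+n' is odd (it need not vanish on (0, π)).
  u² squared terms: (-2)²·∫sin(3x)² dx = 4·π/2 = 2*π;  (4)²·∫cos(3x)² dx = 16·π/2 = 8*π.
  u² cross terms: 2·(-2)·(4)·∫sin(3x)·cos(3x) dx = -16·(0) = 0.
  So ∫_0^π u² dx = 2*π + 8*π + 0 = 10*π.
  (u')² squared terms: (-12)²·∫sin(3x)² dx = 144·π/2 = 72*π;  (-6)²·∫cos(3x)² dx = 36·π/2 = 18*π.
  (u')² cross terms: 2·(-12)·(-6)·∫sin(3x)·cos(3x) dx = 144·(0) = 0.
  So ∫_0^π (u')² dx = 72*π + 18*π + 0 = 90*π.
||u||_{H^1}^2 = (10*π) + (90*π) = 100*π.


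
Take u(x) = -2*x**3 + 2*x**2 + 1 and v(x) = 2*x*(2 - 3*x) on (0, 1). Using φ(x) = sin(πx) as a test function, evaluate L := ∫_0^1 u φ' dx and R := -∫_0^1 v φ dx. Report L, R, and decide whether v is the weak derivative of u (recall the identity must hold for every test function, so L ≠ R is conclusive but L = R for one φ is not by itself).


LHS = -24/π^3 + 2/π, RHS = -24/π^3 + 2/π. Yes, v = u' weakly.

u(x) = -2*x**3 + 2*x**2 + 1, classical derivative u'(x) = -6*x**2 + 4*x.
φ(x) = sin(πx), so φ'(x) = π*cos(π*x).
Note φ(0) = φ(1) = 0, so the boundary term u·φ vanishes.
LHS = ∫_0^1 u(x) φ'(x) dx = ∫_0^1 (-2*π*x^3*cos(π*x) + 2*π*x^2*cos(π*x) + π*cos(π*x)) dx. Term by term:
  ∫_0^1 π*cos(π*x) dx = 0;  ∫_0^1 -2*π*x^3*cos(π*x) dx = -24/π^3 + 6/π;  ∫_0^1 2*π*x^2*cos(π*x) dx = -4/π.
Sum: 0 + -24/π^3 + 6/π − 4/π = -24/π^3 + 2/π.
So LHS = -24/π^3 + 2/π.
∫_0^1 v(x) φ(x) dx = ∫_0^1 (-6*x^2*sin(π*x) + 4*x*sin(π*x)) dx. Term by term:
  ∫_0^1 -6*x^2*sin(π*x) dx = -6/π + 24/π^3;  ∫_0^1 4*x*sin(π*x) dx = 4/π.
Sum: -6/π + 24/π^3 + 4/π = -2/π + 24/π^3.
So RHS = -∫_0^1 v(x) φ(x) dx = -24/π^3 + 2/π.
LHS = RHS, so the identity holds for this test φ.
Moreover u is smooth here and v(x) = u'(x) = -6*x**2 + 4*x pointwise, so the identity holds for every test function. Hence v is the weak derivative of u.


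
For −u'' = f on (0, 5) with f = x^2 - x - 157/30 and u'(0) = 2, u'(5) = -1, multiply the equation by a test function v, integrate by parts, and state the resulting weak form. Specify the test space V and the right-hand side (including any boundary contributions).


V = H^1(0, 5) (v unrestricted at boundary; u is determined up to an additive constant); weak form: ∫_0^5 u'v' dx = ∫_0^5 (x^2 - x - 157/30) v dx − v(5) − 2·v(0) for all v ∈ V.

Multiply both sides by a test function v and integrate from 0 to 5:
  ∫_0^5 −u''(x) v(x) dx = ∫_0^5 f(x) v(x) dx.
Integrate the LHS by parts once:
  ∫_0^5 −u'' v dx = −[u'(x) v(x)]_0^5 + ∫_0^5 u'(x) v'(x) dx.
Thus ∫_0^5 u'(x) v'(x) dx = ∫_0^5 f(x) v(x) dx + [u'(x) v(x)]_0^5.
Choose V so that boundary terms are either known or forced to vanish.
u has inhomogeneous Neumann u'(0) = 2, u'(5) = -1. [u' v]_0^5 = (-1)·v(5) − (2)·v(0) = − v(5) − 2·v(0). Take V = H^1(0, 5); boundary term becomes part of RHS.
Weak formulation: find u (satisfying any essential BC) such that ∫_0^5 u'(x) v'(x) dx = ∫_0^5 f v dx − v(5) − 2·v(0) for all v ∈ V (Neumann data are natural BCs: they enter the RHS as boundary terms).
Substituting f(x) = x^2 - x - 157/30, the right-hand side is ∫_0^5 (x^2 - x - 157/30) v dx − v(5) − 2·v(0).
Compatibility check (pure Neumann): taking v ≡ 1 ∈ V gives 0 = ∫_0^5 f dx + (-1) − (2), i.e. ∫_0^5 f dx must equal u'(0) − u'(5) = 3. Indeed ∫_0^5 (x^2 - x - 157/30) dx = 3, so the data are compatible. The solution is then unique only up to an additive constant (fix it e.g. by requiring ∫_0^5 u dx = 0).


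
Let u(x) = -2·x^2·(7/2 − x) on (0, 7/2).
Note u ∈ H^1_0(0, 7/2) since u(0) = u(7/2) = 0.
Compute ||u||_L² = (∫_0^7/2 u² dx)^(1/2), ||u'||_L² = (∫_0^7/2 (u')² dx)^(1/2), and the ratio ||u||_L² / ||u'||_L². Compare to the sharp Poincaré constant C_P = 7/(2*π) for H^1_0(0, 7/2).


||u||_L² / ||u'||_L² = sqrt(14)/4 < C_P = 7/(2*π).

u(x) = -2·x^2·(7/2 − x), so u'(x) = 2*x*(3*x - 7).
u(x) = -2·x^2·(7/2 − x) vanishes at x = 0 and x = 7/2, so u ∈ H^1_0(0, 7/2). Differentiate via the product rule and integrate the resulting polynomials term by term.
  ∫_0^7/2 u² dx = ∫_0^7/2 (4*x^6 - 28*x^5 + 49*x^4) dx. Term by term:
    ∫_0^7/2 4*x^6 dx = 117649/32;  ∫_0^7/2 -28*x^5 dx = -823543/96;  ∫_0^7/2 49*x^4 dx = 823543/160.
  Sum: 117649/32 − 823543/96 + 823543/160 = 117649/480.
  ∫_0^7/2 (u')² dx = ∫_0^7/2 (36*x^4 - 168*x^3 + 196*x^2) dx. Term by term:
    ∫_0^7/2 36*x^4 dx = 151263/40;  ∫_0^7/2 -168*x^3 dx = -50421/8;  ∫_0^7/2 196*x^2 dx = 16807/6.
  Sum: 151263/40 − 50421/8 + 16807/6 = 16807/60.
∫_0^7/2 u² dx = 117649/480, so ||u||_L² = 343*sqrt(30)/120.
∫_0^7/2 (u')² dx = 16807/60, so ||u'||_L² = 49*sqrt(105)/30.
Ratio ||u||_L² / ||u'||_L² = sqrt(14)/4.
Sharp Poincaré constant on H^1_0(0, 7/2) is C_P = L/π = 7/(2*π), achieved by sin(2*π/7·x).
A polynomial bump cannot attain the sharp Poincaré constant (only the first sine eigenfunction does), so the ratio is strictly less than C_P, consistent with ||u||_L² ≤ C_P ||u'||_L².


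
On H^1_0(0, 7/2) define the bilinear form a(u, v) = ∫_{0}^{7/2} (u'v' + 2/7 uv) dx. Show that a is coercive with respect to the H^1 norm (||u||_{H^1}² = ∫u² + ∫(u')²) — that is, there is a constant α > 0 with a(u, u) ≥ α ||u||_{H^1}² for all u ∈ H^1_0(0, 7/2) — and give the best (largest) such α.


α = 2*(7 + 2*π^2)/(4*π^2 + 49)

Coercivity of a(·,·) on H^1_0(0, 7/2) means a(u, u) ≥ α ||u||_{H^1}² for every u ∈ H^1_0.
The interval has length L = 7/2, and Poincaré/coercivity depend only on L. Here a(u, u) = ∫(u')² + (2/7)·∫u².
Here 0 < c = 2/7 < 1. The condition a(u,u) ≥ α||u||_{H^1}² reads (1−α)∫(u')² ≥ (α−c)∫u². Any admissible α is ≤ 1 (rapidly oscillating u have ∫u²/∫(u')² → 0), and α = 1 would force 0 ≥ (1−c)∫u², impossible since c < 1; so 1−α > 0. By the sharp Poincaré inequality on H^1_0 of an interval of length L, ∫(u')² ≥ (π/L)²∫u² with equality for the first sine mode sin(π(x−x₀)/L) (x₀ the left endpoint), so the inequality holds for all u iff (1−α)(π/L)² ≥ α − c, i.e. α ≤ ((π/L)² + c)/((π/L)² + 1) = (1 + c(L/π)²)/(1 + (L/π)²). With (π/L)² = 4*π^2/49 and c = 2/7, the largest admissible constant is α = ((π/L)² + c)/((π/L)² + 1).
Simplifying, α = 2*(7 + 2*π^2)/(4*π^2 + 49).


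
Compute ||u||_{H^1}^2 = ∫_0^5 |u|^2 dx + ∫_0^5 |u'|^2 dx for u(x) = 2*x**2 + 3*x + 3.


||u||_{H^1}^2 = 19595/3

The H^1 norm (squared) on an interval (0, L) is
  ||u||_{H^1}^2 = ∫_0^L u(x)^2 dx + ∫_0^L u'(x)^2 dx.
Compute u'(x) = 4*x + 3.
Then u(x)^2 = 4*x**4 + 12*x**3 + 21*x**2 + 18*x + 9 and u'(x)^2 = 16*x**2 + 24*x + 9.
Integrate each monomial from 0 to 5 using ∫_0^5 c·x^n dx = c·5^(n+1)/(n+1):
  ∫_0^5 u(x)^2 dx = ∫_0^5 (4*x^4 + 12*x^3 + 21*x^2 + 18*x + 9) dx. Term by term:
    ∫_0^5 4*x^4 dx = 2500;  ∫_0^5 12*x^3 dx = 1875;  ∫_0^5 21*x^2 dx = 875;
    ∫_0^5 18*x dx = 225;  ∫_0^5 9 dx = 45.
  Sum: 2500 + 1875 + 875 + 225 + 45 = 5520.
  ∫_0^5 u'(x)^2 dx = ∫_0^5 (16*x^2 + 24*x + 9) dx. Term by term:
    ∫_0^5 16*x^2 dx = 2000/3;  ∫_0^5 24*x dx = 300;  ∫_0^5 9 dx = 45.
  Sum: 2000/3 + 300 + 45 = 3035/3.
Adding: ||u||_{H^1}^2 = 5520 + 3035/3 = 19595/3.


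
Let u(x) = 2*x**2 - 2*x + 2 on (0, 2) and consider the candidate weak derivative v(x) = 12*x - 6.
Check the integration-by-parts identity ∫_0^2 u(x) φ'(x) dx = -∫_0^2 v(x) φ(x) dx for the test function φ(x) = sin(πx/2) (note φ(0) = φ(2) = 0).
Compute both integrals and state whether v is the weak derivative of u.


LHS = -8/π, RHS = -24/π. No, v is not the weak derivative of u.

u(x) = 2*x**2 - 2*x + 2, classical derivative u'(x) = 4*x - 2.
φ(x) = sin(πx/2), so φ'(x) = π*cos(π*x/2)/2.
Note φ(0) = φ(2) = 0, so the boundary term u·φ vanishes.
LHS = ∫_0^2 u(x) φ'(x) dx = ∫_0^2 (π*x^2*cos(π*x/2) - π*x*cos(π*x/2) + π*cos(π*x/2)) dx. Term by term:
  ∫_0^2 π*cos(π*x/2) dx = 0;  ∫_0^2 π*x^2*cos(π*x/2) dx = -16/π;  ∫_0^2 -π*x*cos(π*x/2) dx = 8/π.
Sum: 0 − 16/π + 8/π = -8/π.
So LHS = -8/π.
∫_0^2 v(x) φ(x) dx = ∫_0^2 (12*x*sin(π*x/2) - 6*sin(π*x/2)) dx. Term by term:
  ∫_0^2 -6*sin(π*x/2) dx = -24/π;  ∫_0^2 12*x*sin(π*x/2) dx = 48/π.
Sum: -24/π + 48/π = 24/π.
So RHS = -∫_0^2 v(x) φ(x) dx = -24/π.
LHS − RHS = 16/π ≠ 0, so the identity fails.
(For a valid weak derivative the identity must hold for EVERY test function, in particular this one. The failure shows v is NOT the weak derivative of u.)
Correct weak derivative would be u'(x) = 4*x - 2.


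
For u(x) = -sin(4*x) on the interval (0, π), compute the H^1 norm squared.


||u||_{H^1(0,π)}^2 = 17*π/2

u'(x) = -4*cos(4*x).
Expand u² and (u')² and integrate term by term on (0, π), using: for integers n ≥ 1, ∫_0^π sin²(nx) dx = ∫_0^π cos²(nx) dx = π/2; for n ≠ n', ∫_0^π sin(nx)sin(n'x) dx = ∫_0^π cos(nx)cos(n'x) dx = 0; and by product-to-sum, ∫_0^π sin(nx)cos(n'x) dx = ½∫_0^π [sin((n+n')x) + sin((n−n')x)] dx, which is 0 when n+n' is even and 2n/(n²−n'²) when n+n' is odd (it need not vanish on (0, π)).
  u² squared terms: (-1)²·∫sin(4x)² dx = 1·π/2 = π/2.
  So ∫_0^π u² dx = π/2.
  (u')² squared terms: (-4)²·∫cos(4x)² dx = 16·π/2 = 8*π.
  So ∫_0^π (u')² dx = 8*π.
||u||_{H^1}^2 = (π/2) + (8*π) = 17*π/2.


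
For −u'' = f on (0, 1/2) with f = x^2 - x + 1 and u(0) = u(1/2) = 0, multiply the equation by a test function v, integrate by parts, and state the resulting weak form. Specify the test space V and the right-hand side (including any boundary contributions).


V = H^1_0(0, 1/2) (so v(0) = v(1/2) = 0); weak form: ∫_0^1/2 u'v' dx = ∫_0^1/2 (x^2 - x + 1) v dx for all v ∈ V.

Multiply both sides by a test function v and integrate from 0 to 1/2:
  ∫_0^1/2 −u''(x) v(x) dx = ∫_0^1/2 f(x) v(x) dx.
Integrate the LHS by parts once:
  ∫_0^1/2 −u'' v dx = −[u'(x) v(x)]_0^1/2 + ∫_0^1/2 u'(x) v'(x) dx.
Thus ∫_0^1/2 u'(x) v'(x) dx = ∫_0^1/2 f(x) v(x) dx + [u'(x) v(x)]_0^1/2.
Choose V so that boundary terms are either known or forced to vanish.
u is Dirichlet: u(0) = u(1/2) = 0. Let V = H^1_0(0, 1/2); then v(0) = v(1/2) = 0, and [u' v]_0^1/2 = 0.
Weak formulation: find u (satisfying any essential BC) such that ∫_0^1/2 u'(x) v'(x) dx = ∫_0^1/2 f v dx for all v ∈ V.
Substituting f(x) = x^2 - x + 1, the right-hand side is ∫_0^1/2 (x^2 - x + 1) v dx.


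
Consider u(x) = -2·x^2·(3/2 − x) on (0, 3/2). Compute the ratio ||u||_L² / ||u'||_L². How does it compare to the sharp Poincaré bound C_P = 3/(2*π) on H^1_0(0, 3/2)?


||u||_L² / ||u'||_L² = 3*sqrt(14)/28 < C_P = 3/(2*π).

u(x) = -2·x^2·(3/2 − x), so u'(x) = 6*x*(x - 1).
u(x) = -2·x^2·(3/2 − x) vanishes at x = 0 and x = 3/2, so u ∈ H^1_0(0, 3/2). Differentiate via the product rule and integrate the resulting polynomials term by term.
  ∫_0^3/2 u² dx = ∫_0^3/2 (4*x^6 - 12*x^5 + 9*x^4) dx. Term by term:
    ∫_0^3/2 4*x^6 dx = 2187/224;  ∫_0^3/2 -12*x^5 dx = -729/32;  ∫_0^3/2 9*x^4 dx = 2187/160.
  Sum: 2187/224 − 729/32 + 2187/160 = 729/1120.
  ∫_0^3/2 (u')² dx = ∫_0^3/2 (36*x^4 - 72*x^3 + 36*x^2) dx. Term by term:
    ∫_0^3/2 36*x^4 dx = 2187/40;  ∫_0^3/2 -72*x^3 dx = -729/8;  ∫_0^3/2 36*x^2 dx = 81/2.
  Sum: 2187/40 − 729/8 + 81/2 = 81/20.
∫_0^3/2 u² dx = 729/1120, so ||u||_L² = 27*sqrt(70)/280.
∫_0^3/2 (u')² dx = 81/20, so ||u'||_L² = 9*sqrt(5)/10.
Ratio ||u||_L² / ||u'||_L² = 3*sqrt(14)/28.
Sharp Poincaré constant on H^1_0(0, 3/2) is C_P = L/π = 3/(2*π), achieved by sin(2*π/3·x).
A polynomial bump cannot attain the sharp Poincaré constant (only the first sine eigenfunction does), so the ratio is strictly less than C_P, consistent with ||u||_L² ≤ C_P ||u'||_L².


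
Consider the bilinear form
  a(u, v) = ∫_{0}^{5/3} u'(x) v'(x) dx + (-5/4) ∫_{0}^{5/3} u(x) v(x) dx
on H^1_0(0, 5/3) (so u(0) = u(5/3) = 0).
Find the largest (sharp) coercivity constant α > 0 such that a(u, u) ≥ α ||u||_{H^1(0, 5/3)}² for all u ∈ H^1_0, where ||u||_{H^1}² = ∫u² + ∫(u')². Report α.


α = (-125 + 36*π^2)/(4*(25 + 9*π^2))

Coercivity of a(·,·) on H^1_0(0, 5/3) means a(u, u) ≥ α ||u||_{H^1}² for every u ∈ H^1_0.
The interval has length L = 5/3, and Poincaré/coercivity depend only on L. Here a(u, u) = ∫(u')² + (-5/4)·∫u².
Here c = -5/4 < 0 with |c| < (π/L)² = 9*π^2/25, so coercivity still holds. The condition a(u,u) ≥ α||u||_{H^1}² reads (1−α)∫(u')² ≥ (α−c)∫u². Any admissible α is ≤ 1 (rapidly oscillating u have ∫u²/∫(u')² → 0), and α = 1 would force 0 ≥ (1−c)∫u², impossible since c < 1; so 1−α > 0. By the sharp Poincaré inequality on H^1_0 of an interval of length L, ∫(u')² ≥ (π/L)²∫u² with equality for the first sine mode sin(π(x−x₀)/L) (x₀ the left endpoint), so the inequality holds for all u iff (1−α)(π/L)² ≥ α − c, i.e. α ≤ ((π/L)² + c)/((π/L)² + 1) = (1 + c(L/π)²)/(1 + (L/π)²). (Direct route, valid since c ≤ 0: Poincaré gives c∫u² ≥ c(L/π)²∫(u')², so a(u,u) ≥ (1 + c(L/π)²)∫(u')², while ||u||_{H^1}² ≤ (1 + (L/π)²)∫(u')²; dividing yields the same α.) With (π/L)² = 9*π^2/25 and c = -5/4, the largest admissible constant is α = ((π/L)² + c)/((π/L)² + 1).
Simplifying, α = (-125 + 36*π^2)/(4*(25 + 9*π^2)).


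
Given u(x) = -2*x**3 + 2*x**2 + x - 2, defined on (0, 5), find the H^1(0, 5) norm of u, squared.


||u||_{H^1}^2 = 853325/21

The H^1 norm (squared) on an interval (0, L) is
  ||u||_{H^1}^2 = ∫_0^L u(x)^2 dx + ∫_0^L u'(x)^2 dx.
Compute u'(x) = -6*x**2 + 4*x + 1.
Then u(x)^2 = 4*x**6 - 8*x**5 + 12*x**3 - 7*x**2 - 4*x + 4 and u'(x)^2 = 36*x**4 - 48*x**3 + 4*x**2 + 8*x + 1.
Integrate each monomial from 0 to 5 using ∫_0^5 c·x^n dx = c·5^(n+1)/(n+1):
  ∫_0^5 u(x)^2 dx = ∫_0^5 (4*x^6 - 8*x^5 + 12*x^3 - 7*x^2 - 4*x + 4) dx. Term by term:
    ∫_0^5 4*x^6 dx = 312500/7;  ∫_0^5 -8*x^5 dx = -62500/3;  ∫_0^5 12*x^3 dx = 1875;
    ∫_0^5 -7*x^2 dx = -875/3;  ∫_0^5 -4*x dx = -50;  ∫_0^5 4 dx = 20.
  Sum: 312500/7 − 62500/3 + 1875 − 875/3 − 50 + 20 = 177540/7.
  ∫_0^5 u'(x)^2 dx = ∫_0^5 (36*x^4 - 48*x^3 + 4*x^2 + 8*x + 1) dx. Term by term:
    ∫_0^5 36*x^4 dx = 22500;  ∫_0^5 -48*x^3 dx = -7500;  ∫_0^5 4*x^2 dx = 500/3;
    ∫_0^5 8*x dx = 100;  ∫_0^5 1 dx = 5.
  Sum: 22500 − 7500 + 500/3 + 100 + 5 = 45815/3.
Adding: ||u||_{H^1}^2 = 177540/7 + 45815/3 = 853325/21.


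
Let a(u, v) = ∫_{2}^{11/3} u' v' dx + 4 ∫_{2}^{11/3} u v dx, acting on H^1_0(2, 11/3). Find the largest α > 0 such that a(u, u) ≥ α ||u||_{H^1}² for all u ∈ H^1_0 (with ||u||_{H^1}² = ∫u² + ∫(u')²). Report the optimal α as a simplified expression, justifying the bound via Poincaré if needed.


α = 1

Coercivity of a(·,·) on H^1_0(2, 11/3) means a(u, u) ≥ α ||u||_{H^1}² for every u ∈ H^1_0.
The interval has length L = 5/3, and Poincaré/coercivity depend only on L. Here a(u, u) = ∫(u')² + (4)·∫u².
Here c = 4 ≥ 1, so a(u,u) = ∫(u')² + c∫u² ≥ ∫(u')² + ∫u² = ||u||_{H^1}², i.e. α = 1 works. No larger α is possible: a(u,u) ≥ α||u||_{H^1}² means (1−α)∫(u')² ≥ (α−c)∫u², and for the modes u_n = sin(nπ(x−x₀)/L) (x₀ the left endpoint) one has ∫u_n²/∫(u_n')² = (L/(nπ))² → 0, so a(u_n,u_n)/||u_n||_{H^1}² → 1. Hence the optimal constant is α = 1.
Therefore α = 1.


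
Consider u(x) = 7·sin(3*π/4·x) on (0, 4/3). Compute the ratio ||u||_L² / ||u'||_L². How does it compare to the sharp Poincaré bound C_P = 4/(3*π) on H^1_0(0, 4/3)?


||u||_L² / ||u'||_L² = 4/(3*π) = C_P.

u(x) = 7·sin(3*π/4·x), so u'(x) = 21*π*cos(3*π*x/4)/4.
Writing u(x) = A·sin(kπx/L) with A = 7 and k = 1, use ∫_0^L sin²(kπx/L) dx = L/2 and ∫_0^L cos²(kπx/L) dx = L/2.
u² = 49·sin²(3*π/4·x) and (u')² = 441*π^2/16·cos²(3*π/4·x), and each of sin², cos² integrates to L/2 = 2/3 over (0, 4/3).
∫_0^4/3 u² dx = 98/3, so ||u||_L² = 7*sqrt(6)/3.
∫_0^4/3 (u')² dx = 147*π^2/8, so ||u'||_L² = 7*sqrt(6)*π/4.
Ratio ||u||_L² / ||u'||_L² = 4/(3*π).
Sharp Poincaré constant on H^1_0(0, 4/3) is C_P = L/π = 4/(3*π), achieved by sin(3*π/4·x).
This is the k = 1 eigenfunction (up to amplitude), so the ratio equals the sharp Poincaré constant exactly.


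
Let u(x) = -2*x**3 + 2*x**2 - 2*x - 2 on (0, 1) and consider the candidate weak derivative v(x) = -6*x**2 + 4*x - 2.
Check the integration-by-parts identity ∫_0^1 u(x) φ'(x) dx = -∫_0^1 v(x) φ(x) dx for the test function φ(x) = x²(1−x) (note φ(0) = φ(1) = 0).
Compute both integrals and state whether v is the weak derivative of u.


LHS = 1/6, RHS = 1/6. Yes, v = u' weakly.

u(x) = -2*x**3 + 2*x**2 - 2*x - 2, classical derivative u'(x) = -6*x**2 + 4*x - 2.
φ(x) = x²(1−x), so φ'(x) = x*(2 - 3*x).
Note φ(0) = φ(1) = 0, so the boundary term u·φ vanishes.
LHS = ∫_0^1 u(x) φ'(x) dx = ∫_0^1 (6*x^5 - 10*x^4 + 10*x^3 + 2*x^2 - 4*x) dx. Term by term:
  ∫_0^1 6*x^5 dx = 1;  ∫_0^1 -10*x^4 dx = -2;  ∫_0^1 10*x^3 dx = 5/2;
  ∫_0^1 2*x^2 dx = 2/3;  ∫_0^1 -4*x dx = -2.
Sum: 1 − 2 + 5/2 + 2/3 − 2 = 1/6.
So LHS = 1/6.
∫_0^1 v(x) φ(x) dx = ∫_0^1 (6*x^5 - 10*x^4 + 6*x^3 - 2*x^2) dx. Term by term:
  ∫_0^1 6*x^5 dx = 1;  ∫_0^1 -10*x^4 dx = -2;  ∫_0^1 6*x^3 dx = 3/2;
  ∫_0^1 -2*x^2 dx = -2/3.
Sum: 1 − 2 + 3/2 − 2/3 = -1/6.
So RHS = -∫_0^1 v(x) φ(x) dx = 1/6.
LHS = RHS, so the identity holds for this test φ.
Moreover u is smooth here and v(x) = u'(x) = -6*x**2 + 4*x - 2 pointwise, so the identity holds for every test function. Hence v is the weak derivative of u.


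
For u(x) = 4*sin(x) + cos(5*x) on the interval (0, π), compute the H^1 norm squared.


||u||_{H^1(0,π)}^2 = 29*π

u'(x) = -5*sin(5*x) + 4*cos(x).
Expand u² and (u')² and integrate term by term on (0, π), using: for integers n ≥ 1, ∫_0^π sin²(nx) dx = ∫_0^π cos²(nx) dx = π/2; for n ≠ n', ∫_0^π sin(nx)sin(n'x) dx = ∫_0^π cos(nx)cos(n'x) dx = 0; and by product-to-sum, ∫_0^π sin(nx)cos(n'x) dx = ½∫_0^π [sin((n+n')x) + sin((n−n')x)] dx, which is 0 when n+n' is even and 2n/(n²−n'²) when n+n' is odd (it need not vanish on (0, π)).
  u² squared terms: (4)²·∫sin(x)² dx = 16·π/2 = 8*π;  (1)²·∫cos(5x)² dx = 1·π/2 = π/2.
  u² cross terms: 2·(4)·(1)·∫sin(x)·cos(5x) dx = 8·(0) = 0.
  So ∫_0^π u² dx = 8*π + π/2 + 0 = 17*π/2.
  (u')² squared terms: (-5)²·∫sin(5x)² dx = 25·π/2 = 25*π/2;  (4)²·∫cos(x)² dx = 16·π/2 = 8*π.
  (u')² cross terms: 2·(-5)·(4)·∫sin(5x)·cos(x) dx = -40·(0) = 0.
  So ∫_0^π (u')² dx = 25*π/2 + 8*π + 0 = 41*π/2.
||u||_{H^1}^2 = (17*π/2) + (41*π/2) = 29*π.


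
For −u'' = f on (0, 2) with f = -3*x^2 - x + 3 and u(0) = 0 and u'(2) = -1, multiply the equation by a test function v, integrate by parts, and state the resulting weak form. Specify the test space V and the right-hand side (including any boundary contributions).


V = {v ∈ H^1(0, 2) : v(0) = 0} (test functions vanish at x = 0 where u is specified); weak form: ∫_0^2 u'v' dx = ∫_0^2 (-3*x^2 - x + 3) v dx − v(2) for all v ∈ V.

Multiply both sides by a test function v and integrate from 0 to 2:
  ∫_0^2 −u''(x) v(x) dx = ∫_0^2 f(x) v(x) dx.
Integrate the LHS by parts once:
  ∫_0^2 −u'' v dx = −[u'(x) v(x)]_0^2 + ∫_0^2 u'(x) v'(x) dx.
Thus ∫_0^2 u'(x) v'(x) dx = ∫_0^2 f(x) v(x) dx + [u'(x) v(x)]_0^2.
Choose V so that boundary terms are either known or forced to vanish.
Mixed BC: u(0) = 0 (Dirichlet) and u'(2) = -1 (Neumann). Define V = {v ∈ H^1(0, 2) : v(0) = 0}. Then [u' v]_0^2 = u'(2)·v(2) − u'(0)·0 = − v(2).
Weak formulation: find u (satisfying any essential BC) such that ∫_0^2 u'(x) v'(x) dx = ∫_0^2 f v dx − v(2) for all v ∈ V (Dirichlet at 0 absorbed into V; Neumann datum at x = 2 contributes the boundary term).
Substituting f(x) = -3*x^2 - x + 3, the right-hand side is ∫_0^2 (-3*x^2 - x + 3) v dx − v(2).


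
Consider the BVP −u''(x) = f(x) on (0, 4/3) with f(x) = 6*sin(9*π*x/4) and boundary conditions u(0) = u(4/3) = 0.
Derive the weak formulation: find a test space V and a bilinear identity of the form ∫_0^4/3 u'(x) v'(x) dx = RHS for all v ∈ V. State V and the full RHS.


V = H^1_0(0, 4/3) (so v(0) = v(4/3) = 0); weak form: ∫_0^4/3 u'v' dx = ∫_0^4/3 (6*sin(9*π*x/4)) v dx for all v ∈ V.

Multiply both sides by a test function v and integrate from 0 to 4/3:
  ∫_0^4/3 −u''(x) v(x) dx = ∫_0^4/3 f(x) v(x) dx.
Integrate the LHS by parts once:
  ∫_0^4/3 −u'' v dx = −[u'(x) v(x)]_0^4/3 + ∫_0^4/3 u'(x) v'(x) dx.
Thus ∫_0^4/3 u'(x) v'(x) dx = ∫_0^4/3 f(x) v(x) dx + [u'(x) v(x)]_0^4/3.
Choose V so that boundary terms are either known or forced to vanish.
u is Dirichlet: u(0) = u(4/3) = 0. Let V = H^1_0(0, 4/3); then v(0) = v(4/3) = 0, and [u' v]_0^4/3 = 0.
Weak formulation: find u (satisfying any essential BC) such that ∫_0^4/3 u'(x) v'(x) dx = ∫_0^4/3 f v dx for all v ∈ V.
Substituting f(x) = 6*sin(9*π*x/4), the right-hand side is ∫_0^4/3 (6*sin(9*π*x/4)) v dx.


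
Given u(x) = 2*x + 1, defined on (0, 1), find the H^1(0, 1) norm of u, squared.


||u||_{H^1}^2 = 25/3

The H^1 norm (squared) on an interval (0, L) is
  ||u||_{H^1}^2 = ∫_0^L u(x)^2 dx + ∫_0^L u'(x)^2 dx.
Compute u'(x) = 2.
Then u(x)^2 = 4*x**2 + 4*x + 1 and u'(x)^2 = 4.
Integrate each monomial from 0 to 1 using ∫_0^1 c·x^n dx = c·1^(n+1)/(n+1):
  ∫_0^1 u(x)^2 dx = ∫_0^1 (4*x^2 + 4*x + 1) dx. Term by term:
    ∫_0^1 4*x^2 dx = 4/3;  ∫_0^1 4*x dx = 2;  ∫_0^1 1 dx = 1.
  Sum: 4/3 + 2 + 1 = 13/3.
  ∫_0^1 u'(x)^2 dx = ∫_0^1 (4) dx. Term by term:
    ∫_0^1 4 dx = 4.
Adding: ||u||_{H^1}^2 = 13/3 + 4 = 25/3.


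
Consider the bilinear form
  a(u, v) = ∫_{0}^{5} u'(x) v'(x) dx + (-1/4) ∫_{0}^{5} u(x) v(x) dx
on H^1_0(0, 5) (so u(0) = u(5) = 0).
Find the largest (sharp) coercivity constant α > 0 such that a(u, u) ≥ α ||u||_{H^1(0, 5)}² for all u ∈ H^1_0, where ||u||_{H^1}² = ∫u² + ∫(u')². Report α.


α = (-25/4 + π^2)/(π^2 + 25)

Coercivity of a(·,·) on H^1_0(0, 5) means a(u, u) ≥ α ||u||_{H^1}² for every u ∈ H^1_0.
The interval has length L = 5, and Poincaré/coercivity depend only on L. Here a(u, u) = ∫(u')² + (-1/4)·∫u².
Here c = -1/4 < 0 with |c| < (π/L)² = π^2/25, so coercivity still holds. The condition a(u,u) ≥ α||u||_{H^1}² reads (1−α)∫(u')² ≥ (α−c)∫u². Any admissible α is ≤ 1 (rapidly oscillating u have ∫u²/∫(u')² → 0), and α = 1 would force 0 ≥ (1−c)∫u², impossible since c < 1; so 1−α > 0. By the sharp Poincaré inequality on H^1_0 of an interval of length L, ∫(u')² ≥ (π/L)²∫u² with equality for the first sine mode sin(π(x−x₀)/L) (x₀ the left endpoint), so the inequality holds for all u iff (1−α)(π/L)² ≥ α − c, i.e. α ≤ ((π/L)² + c)/((π/L)² + 1) = (1 + c(L/π)²)/(1 + (L/π)²). (Direct route, valid since c ≤ 0: Poincaré gives c∫u² ≥ c(L/π)²∫(u')², so a(u,u) ≥ (1 + c(L/π)²)∫(u')², while ||u||_{H^1}² ≤ (1 + (L/π)²)∫(u')²; dividing yields the same α.) With (π/L)² = π^2/25 and c = -1/4, the largest admissible constant is α = ((π/L)² + c)/((π/L)² + 1).
Simplifying, α = (-25/4 + π^2)/(π^2 + 25).


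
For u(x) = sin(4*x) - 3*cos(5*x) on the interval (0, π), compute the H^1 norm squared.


||u||_{H^1(0,π)}^2 = 416/3 + 251*π/2

u'(x) = 15*sin(5*x) + 4*cos(4*x).
Expand u² and (u')² and integrate term by term on (0, π), using: for integers n ≥ 1, ∫_0^π sin²(nx) dx = ∫_0^π cos²(nx) dx = π/2; for n ≠ n', ∫_0^π sin(nx)sin(n'x) dx = ∫_0^π cos(nx)cos(n'x) dx = 0; and by product-to-sum, ∫_0^π sin(nx)cos(n'x) dx = ½∫_0^π [sin((n+n')x) + sin((n−n')x)] dx, which is 0 when n+n' is even and 2n/(n²−n'²) when n+n' is odd (it need not vanish on (0, π)).
  u² squared terms: (-3)²·∫cos(5x)² dx = 9·π/2 = 9*π/2;  (1)²·∫sin(4x)² dx = 1·π/2 = π/2.
  u² cross terms: 2·(-3)·(1)·∫cos(5x)·sin(4x) dx = -6·(-8/9) = 16/3.
  So ∫_0^π u² dx = 9*π/2 + π/2 + 16/3 = 16/3 + 5*π.
  (u')² squared terms: (4)²·∫cos(4x)² dx = 16·π/2 = 8*π;  (15)²·∫sin(5x)² dx = 225·π/2 = 225*π/2.
  (u')² cross terms: 2·(4)·(15)·∫cos(4x)·sin(5x) dx = 120·(10/9) = 400/3.
  So ∫_0^π (u')² dx = 8*π + 225*π/2 + 400/3 = 400/3 + 241*π/2.
||u||_{H^1}^2 = (16/3 + 5*π) + (400/3 + 241*π/2) = 416/3 + 251*π/2.


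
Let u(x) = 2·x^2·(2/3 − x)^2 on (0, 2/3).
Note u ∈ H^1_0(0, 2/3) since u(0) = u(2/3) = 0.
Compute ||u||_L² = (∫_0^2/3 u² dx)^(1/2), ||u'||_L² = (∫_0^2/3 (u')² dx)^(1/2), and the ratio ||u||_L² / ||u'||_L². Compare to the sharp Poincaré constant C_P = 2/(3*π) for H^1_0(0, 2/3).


||u||_L² / ||u'||_L² = sqrt(3)/9 < C_P = 2/(3*π).

u(x) = 2·x^2·(2/3 − x)^2, so u'(x) = 8*x*(3*x - 2)*(3*x - 1)/9.
u(x) = 2·x^2·(2/3 − x)^2 vanishes at x = 0 and x = 2/3, so u ∈ H^1_0(0, 2/3). Differentiate via the product rule and integrate the resulting polynomials term by term.
  ∫_0^2/3 u² dx = ∫_0^2/3 (4*x^8 - 32*x^7/3 + 32*x^6/3 - 128*x^5/27 + 64*x^4/81) dx. Term by term:
    ∫_0^2/3 4*x^8 dx = 2048/177147;  ∫_0^2/3 -32*x^7/3 dx = -1024/19683;  ∫_0^2/3 32*x^6/3 dx = 4096/45927;
    ∫_0^2/3 -128*x^5/27 dx = -4096/59049;  ∫_0^2/3 64*x^4/81 dx = 2048/98415.
  Sum: 2048/177147 − 1024/19683 + 4096/45927 − 4096/59049 + 2048/98415 = 1024/6200145.
  ∫_0^2/3 (u')² dx = ∫_0^2/3 (64*x^6 - 128*x^5 + 832*x^4/9 - 256*x^3/9 + 256*x^2/81) dx. Term by term:
    ∫_0^2/3 64*x^6 dx = 8192/15309;  ∫_0^2/3 -128*x^5 dx = -4096/2187;  ∫_0^2/3 832*x^4/9 dx = 26624/10935;
    ∫_0^2/3 -256*x^3/9 dx = -1024/729;  ∫_0^2/3 256*x^2/81 dx = 2048/6561.
  Sum: 8192/15309 − 4096/2187 + 26624/10935 − 1024/729 + 2048/6561 = 1024/229635.
∫_0^2/3 u² dx = 1024/6200145, so ||u||_L² = 32*sqrt(105)/25515.
∫_0^2/3 (u')² dx = 1024/229635, so ||u'||_L² = 32*sqrt(35)/2835.
Ratio ||u||_L² / ||u'||_L² = sqrt(3)/9.
Sharp Poincaré constant on H^1_0(0, 2/3) is C_P = L/π = 2/(3*π), achieved by sin(3*π/2·x).
A polynomial bump cannot attain the sharp Poincaré constant (only the first sine eigenfunction does), so the ratio is strictly less than C_P, consistent with ||u||_L² ≤ C_P ||u'||_L².


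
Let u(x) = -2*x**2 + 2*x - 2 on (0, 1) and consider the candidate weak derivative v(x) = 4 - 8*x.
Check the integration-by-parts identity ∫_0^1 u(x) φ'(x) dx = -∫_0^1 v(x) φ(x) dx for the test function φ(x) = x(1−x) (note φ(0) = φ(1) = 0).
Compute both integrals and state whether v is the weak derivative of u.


LHS = 0, RHS = 0. No, v is not the weak derivative of u.

u(x) = -2*x**2 + 2*x - 2, classical derivative u'(x) = 2 - 4*x.
φ(x) = x(1−x), so φ'(x) = 1 - 2*x.
Note φ(0) = φ(1) = 0, so the boundary term u·φ vanishes.
LHS = ∫_0^1 u(x) φ'(x) dx = ∫_0^1 (4*x^3 - 6*x^2 + 6*x - 2) dx. Term by term:
  ∫_0^1 4*x^3 dx = 1;  ∫_0^1 -6*x^2 dx = -2;  ∫_0^1 6*x dx = 3;
  ∫_0^1 -2 dx = -2.
Sum: 1 − 2 + 3 − 2 = 0.
So LHS = 0.
∫_0^1 v(x) φ(x) dx = ∫_0^1 (8*x^3 - 12*x^2 + 4*x) dx. Term by term:
  ∫_0^1 8*x^3 dx = 2;  ∫_0^1 -12*x^2 dx = -4;  ∫_0^1 4*x dx = 2.
Sum: 2 − 4 + 2 = 0.
So RHS = -∫_0^1 v(x) φ(x) dx = 0.
LHS = RHS, so the identity holds for this particular φ. But this is necessary, not sufficient: a weak derivative must satisfy the identity for EVERY test function in C_c^∞(0, 1).
Here u is smooth, so its weak derivative equals its classical derivative u'(x) = 2 - 4*x. Since v(x) = 4 - 8*x ≠ u'(x), v is NOT the weak derivative of u — the agreement for this single φ is a coincidence (the difference v − u' happens to be L²-orthogonal to this φ).


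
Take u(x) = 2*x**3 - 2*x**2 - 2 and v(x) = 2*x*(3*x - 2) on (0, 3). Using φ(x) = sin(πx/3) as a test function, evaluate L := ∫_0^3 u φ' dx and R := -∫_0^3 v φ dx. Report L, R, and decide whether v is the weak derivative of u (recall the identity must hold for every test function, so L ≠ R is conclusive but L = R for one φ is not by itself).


LHS = -126/π + 648/π^3, RHS = -126/π + 648/π^3. Yes, v = u' weakly.

u(x) = 2*x**3 - 2*x**2 - 2, classical derivative u'(x) = 6*x**2 - 4*x.
φ(x) = sin(πx/3), so φ'(x) = π*cos(π*x/3)/3.
Note φ(0) = φ(3) = 0, so the boundary term u·φ vanishes.
LHS = ∫_0^3 u(x) φ'(x) dx = ∫_0^3 (2*π*x^3*cos(π*x/3)/3 - 2*π*x^2*cos(π*x/3)/3 - 2*π*cos(π*x/3)/3) dx. Term by term:
  ∫_0^3 -2*π*cos(π*x/3)/3 dx = 0;  ∫_0^3 -2*π*x^2*cos(π*x/3)/3 dx = 36/π;  ∫_0^3 2*π*x^3*cos(π*x/3)/3 dx = -162/π + 648/π^3.
Sum: 0 + 36/π + -162/π + 648/π^3 = -126/π + 648/π^3.
So LHS = -126/π + 648/π^3.
∫_0^3 v(x) φ(x) dx = ∫_0^3 (6*x^2*sin(π*x/3) - 4*x*sin(π*x/3)) dx. Term by term:
  ∫_0^3 -4*x*sin(π*x/3) dx = -36/π;  ∫_0^3 6*x^2*sin(π*x/3) dx = -648/π^3 + 162/π.
Sum: -36/π + -648/π^3 + 162/π = -648/π^3 + 126/π.
So RHS = -∫_0^3 v(x) φ(x) dx = -126/π + 648/π^3.
LHS = RHS, so the identity holds for this test φ.
Moreover u is smooth here and v(x) = u'(x) = 6*x**2 - 4*x pointwise, so the identity holds for every test function. Hence v is the weak derivative of u.


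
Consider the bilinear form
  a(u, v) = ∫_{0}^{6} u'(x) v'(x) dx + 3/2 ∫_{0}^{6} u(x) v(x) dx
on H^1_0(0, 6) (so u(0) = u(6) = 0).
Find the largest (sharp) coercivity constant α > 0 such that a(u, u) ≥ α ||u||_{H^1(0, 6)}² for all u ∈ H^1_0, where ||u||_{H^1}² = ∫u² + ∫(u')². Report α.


α = 1

Coercivity of a(·,·) on H^1_0(0, 6) means a(u, u) ≥ α ||u||_{H^1}² for every u ∈ H^1_0.
The interval has length L = 6, and Poincaré/coercivity depend only on L. Here a(u, u) = ∫(u')² + (3/2)·∫u².
Here c = 3/2 ≥ 1, so a(u,u) = ∫(u')² + c∫u² ≥ ∫(u')² + ∫u² = ||u||_{H^1}², i.e. α = 1 works. No larger α is possible: a(u,u) ≥ α||u||_{H^1}² means (1−α)∫(u')² ≥ (α−c)∫u², and for the modes u_n = sin(nπ(x−x₀)/L) (x₀ the left endpoint) one has ∫u_n²/∫(u_n')² = (L/(nπ))² → 0, so a(u_n,u_n)/||u_n||_{H^1}² → 1. Hence the optimal constant is α = 1.
Therefore α = 1.


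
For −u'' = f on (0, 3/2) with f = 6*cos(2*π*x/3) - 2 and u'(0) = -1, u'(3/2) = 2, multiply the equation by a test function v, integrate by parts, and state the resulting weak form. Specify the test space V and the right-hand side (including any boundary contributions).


V = H^1(0, 3/2) (v unrestricted at boundary; u is determined up to an additive constant); weak form: ∫_0^3/2 u'v' dx = ∫_0^3/2 (6*cos(2*π*x/3) - 2) v dx + 2·v(3/2) + v(0) for all v ∈ V.

Multiply both sides by a test function v and integrate from 0 to 3/2:
  ∫_0^3/2 −u''(x) v(x) dx = ∫_0^3/2 f(x) v(x) dx.
Integrate the LHS by parts once:
  ∫_0^3/2 −u'' v dx = −[u'(x) v(x)]_0^3/2 + ∫_0^3/2 u'(x) v'(x) dx.
Thus ∫_0^3/2 u'(x) v'(x) dx = ∫_0^3/2 f(x) v(x) dx + [u'(x) v(x)]_0^3/2.
Choose V so that boundary terms are either known or forced to vanish.
u has inhomogeneous Neumann u'(0) = -1, u'(3/2) = 2. [u' v]_0^3/2 = (2)·v(3/2) − (-1)·v(0) = 2·v(3/2) + v(0). Take V = H^1(0, 3/2); boundary term becomes part of RHS.
Weak formulation: find u (satisfying any essential BC) such that ∫_0^3/2 u'(x) v'(x) dx = ∫_0^3/2 f v dx + 2·v(3/2) + v(0) for all v ∈ V (Neumann data are natural BCs: they enter the RHS as boundary terms).
Substituting f(x) = 6*cos(2*π*x/3) - 2, the right-hand side is ∫_0^3/2 (6*cos(2*π*x/3) - 2) v dx + 2·v(3/2) + v(0).
Compatibility check (pure Neumann): taking v ≡ 1 ∈ V gives 0 = ∫_0^3/2 f dx + (2) − (-1), i.e. ∫_0^3/2 f dx must equal u'(0) − u'(3/2) = -3. Indeed ∫_0^3/2 (6*cos(2*π*x/3) - 2) dx = -3, so the data are compatible. The solution is then unique only up to an additive constant (fix it e.g. by requiring ∫_0^3/2 u dx = 0).


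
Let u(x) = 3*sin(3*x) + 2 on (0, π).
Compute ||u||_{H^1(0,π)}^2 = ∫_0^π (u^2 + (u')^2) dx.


||u||_{H^1(0,π)}^2 = 8 + 49*π

u'(x) = 9*cos(3*x).
Expand u² and (u')² and integrate term by term on (0, π), using: for integers n ≥ 1, ∫_0^π sin²(nx) dx = ∫_0^π cos²(nx) dx = π/2; for n ≠ n', ∫_0^π sin(nx)sin(n'x) dx = ∫_0^π cos(nx)cos(n'x) dx = 0; and by product-to-sum, ∫_0^π sin(nx)cos(n'x) dx = ½∫_0^π [sin((n+n')x) + sin((n−n')x)] dx, which is 0 when n+n' is even and 2n/(n²−n'²) when n+n' is odd (it need not vanish on (0, π)). For the constant mode: ∫_0^π 1 dx = π, ∫_0^π cos(nx) dx = 0, ∫_0^π sin(nx) dx = (1−(−1)^n)/n.
  u² squared terms: (2)²·∫1 dx = 4·π = 4*π;  (3)²·∫sin(3x)² dx = 9·π/2 = 9*π/2.
  u² cross terms: 2·(2)·(3)·∫1·sin(3x) dx = 12·(2/3) = 8.
  So ∫_0^π u² dx = 4*π + 9*π/2 + 8 = 8 + 17*π/2.
  (u')² squared terms: (9)²·∫cos(3x)² dx = 81·π/2 = 81*π/2.
  So ∫_0^π (u')² dx = 81*π/2.
||u||_{H^1}^2 = (8 + 17*π/2) + (81*π/2) = 8 + 49*π.


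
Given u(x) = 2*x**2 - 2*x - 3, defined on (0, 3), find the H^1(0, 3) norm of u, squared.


||u||_{H^1}^2 = 627/5

The H^1 norm (squared) on an interval (0, L) is
  ||u||_{H^1}^2 = ∫_0^L u(x)^2 dx + ∫_0^L u'(x)^2 dx.
Compute u'(x) = 4*x - 2.
Then u(x)^2 = 4*x**4 - 8*x**3 - 8*x**2 + 12*x + 9 and u'(x)^2 = 16*x**2 - 16*x + 4.
Integrate each monomial from 0 to 3 using ∫_0^3 c·x^n dx = c·3^(n+1)/(n+1):
  ∫_0^3 u(x)^2 dx = ∫_0^3 (4*x^4 - 8*x^3 - 8*x^2 + 12*x + 9) dx. Term by term:
    ∫_0^3 4*x^4 dx = 972/5;  ∫_0^3 -8*x^3 dx = -162;  ∫_0^3 -8*x^2 dx = -72;
    ∫_0^3 12*x dx = 54;  ∫_0^3 9 dx = 27.
  Sum: 972/5 − 162 − 72 + 54 + 27 = 207/5.
  ∫_0^3 u'(x)^2 dx = ∫_0^3 (16*x^2 - 16*x + 4) dx. Term by term:
    ∫_0^3 16*x^2 dx = 144;  ∫_0^3 -16*x dx = -72;  ∫_0^3 4 dx = 12.
  Sum: 144 − 72 + 12 = 84.
Adding: ||u||_{H^1}^2 = 207/5 + 84 = 627/5.


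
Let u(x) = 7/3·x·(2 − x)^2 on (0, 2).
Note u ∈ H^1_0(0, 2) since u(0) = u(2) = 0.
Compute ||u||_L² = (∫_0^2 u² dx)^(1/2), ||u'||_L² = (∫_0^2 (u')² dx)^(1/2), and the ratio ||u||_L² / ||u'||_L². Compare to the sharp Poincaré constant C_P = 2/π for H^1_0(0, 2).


||u||_L² / ||u'||_L² = sqrt(14)/7 < C_P = 2/π.

u(x) = 7/3·x·(2 − x)^2, so u'(x) = 7*x^2 - 56*x/3 + 28/3.
u(x) = 7/3·x·(2 − x)^2 vanishes at x = 0 and x = 2, so u ∈ H^1_0(0, 2). Differentiate via the product rule and integrate the resulting polynomials term by term.
  ∫_0^2 u² dx = ∫_0^2 (49*x^6/9 - 392*x^5/9 + 392*x^4/3 - 1568*x^3/9 + 784*x^2/9) dx. Term by term:
    ∫_0^2 49*x^6/9 dx = 896/9;  ∫_0^2 -392*x^5/9 dx = -12544/27;  ∫_0^2 392*x^4/3 dx = 12544/15;
    ∫_0^2 -1568*x^3/9 dx = -6272/9;  ∫_0^2 784*x^2/9 dx = 6272/27.
  Sum: 896/9 − 12544/27 + 12544/15 − 6272/9 + 6272/27 = 896/135.
  ∫_0^2 (u')² dx = ∫_0^2 (49*x^4 - 784*x^3/3 + 4312*x^2/9 - 3136*x/9 + 784/9) dx. Term by term:
    ∫_0^2 49*x^4 dx = 1568/5;  ∫_0^2 -784*x^3/3 dx = -3136/3;  ∫_0^2 4312*x^2/9 dx = 34496/27;
    ∫_0^2 -3136*x/9 dx = -6272/9;  ∫_0^2 784/9 dx = 1568/9.
  Sum: 1568/5 − 3136/3 + 34496/27 − 6272/9 + 1568/9 = 3136/135.
∫_0^2 u² dx = 896/135, so ||u||_L² = 8*sqrt(210)/45.
∫_0^2 (u')² dx = 3136/135, so ||u'||_L² = 56*sqrt(15)/45.
Ratio ||u||_L² / ||u'||_L² = sqrt(14)/7.
Sharp Poincaré constant on H^1_0(0, 2) is C_P = L/π = 2/π, achieved by sin(π/2·x).
A polynomial bump cannot attain the sharp Poincaré constant (only the first sine eigenfunction does), so the ratio is strictly less than C_P, consistent with ||u||_L² ≤ C_P ||u'||_L².


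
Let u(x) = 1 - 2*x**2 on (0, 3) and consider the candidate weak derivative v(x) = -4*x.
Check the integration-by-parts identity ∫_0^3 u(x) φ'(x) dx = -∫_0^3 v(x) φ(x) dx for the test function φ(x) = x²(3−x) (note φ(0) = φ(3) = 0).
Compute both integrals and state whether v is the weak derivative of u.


LHS = 243/5, RHS = 243/5. Yes, v = u' weakly.

u(x) = 1 - 2*x**2, classical derivative u'(x) = -4*x.
φ(x) = x²(3−x), so φ'(x) = 3*x*(2 - x).
Note φ(0) = φ(3) = 0, so the boundary term u·φ vanishes.
LHS = ∫_0^3 u(x) φ'(x) dx = ∫_0^3 (6*x^4 - 12*x^3 - 3*x^2 + 6*x) dx. Term by term:
  ∫_0^3 6*x^4 dx = 1458/5;  ∫_0^3 -12*x^3 dx = -243;  ∫_0^3 -3*x^2 dx = -27;
  ∫_0^3 6*x dx = 27.
Sum: 1458/5 − 243 − 27 + 27 = 243/5.
So LHS = 243/5.
∫_0^3 v(x) φ(x) dx = ∫_0^3 (4*x^4 - 12*x^3) dx. Term by term:
  ∫_0^3 4*x^4 dx = 972/5;  ∫_0^3 -12*x^3 dx = -243.
Sum: 972/5 − 243 = -243/5.
So RHS = -∫_0^3 v(x) φ(x) dx = 243/5.
LHS = RHS, so the identity holds for this test φ.
Moreover u is smooth here and v(x) = u'(x) = -4*x pointwise, so the identity holds for every test function. Hence v is the weak derivative of u.


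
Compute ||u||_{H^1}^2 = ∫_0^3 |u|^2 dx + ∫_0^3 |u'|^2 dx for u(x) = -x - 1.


||u||_{H^1}^2 = 24

The H^1 norm (squared) on an interval (0, L) is
  ||u||_{H^1}^2 = ∫_0^L u(x)^2 dx + ∫_0^L u'(x)^2 dx.
Compute u'(x) = -1.
Then u(x)^2 = x**2 + 2*x + 1 and u'(x)^2 = 1.
Integrate each monomial from 0 to 3 using ∫_0^3 c·x^n dx = c·3^(n+1)/(n+1):
  ∫_0^3 u(x)^2 dx = ∫_0^3 (x^2 + 2*x + 1) dx. Term by term:
    ∫_0^3 x^2 dx = 9;  ∫_0^3 2*x dx = 9;  ∫_0^3 1 dx = 3.
  Sum: 9 + 9 + 3 = 21.
  ∫_0^3 u'(x)^2 dx = ∫_0^3 (1) dx. Term by term:
    ∫_0^3 1 dx = 3.
Adding: ||u||_{H^1}^2 = 21 + 3 = 24.


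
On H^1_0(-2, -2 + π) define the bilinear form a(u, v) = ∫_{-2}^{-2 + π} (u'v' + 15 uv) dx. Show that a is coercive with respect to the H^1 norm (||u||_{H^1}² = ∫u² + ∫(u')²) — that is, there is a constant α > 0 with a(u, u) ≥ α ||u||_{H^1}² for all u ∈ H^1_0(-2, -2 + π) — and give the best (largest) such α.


α = 1

Coercivity of a(·,·) on H^1_0(-2, -2 + π) means a(u, u) ≥ α ||u||_{H^1}² for every u ∈ H^1_0.
The interval has length L = π, and Poincaré/coercivity depend only on L. Here a(u, u) = ∫(u')² + (15)·∫u².
Here c = 15 ≥ 1, so a(u,u) = ∫(u')² + c∫u² ≥ ∫(u')² + ∫u² = ||u||_{H^1}², i.e. α = 1 works. No larger α is possible: a(u,u) ≥ α||u||_{H^1}² means (1−α)∫(u')² ≥ (α−c)∫u², and for the modes u_n = sin(nπ(x−x₀)/L) (x₀ the left endpoint) one has ∫u_n²/∫(u_n')² = (L/(nπ))² → 0, so a(u_n,u_n)/||u_n||_{H^1}² → 1. Hence the optimal constant is α = 1.
Therefore α = 1.


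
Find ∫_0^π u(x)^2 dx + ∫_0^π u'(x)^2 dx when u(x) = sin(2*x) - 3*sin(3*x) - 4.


||u||_{H^1(0,π)}^2 = 16 + 127*π/2

u'(x) = 2*cos(2*x) - 9*cos(3*x).
Expand u² and (u')² and integrate term by term on (0, π), using: for integers n ≥ 1, ∫_0^π sin²(nx) dx = ∫_0^π cos²(nx) dx = π/2; for n ≠ n', ∫_0^π sin(nx)sin(n'x) dx = ∫_0^π cos(nx)cos(n'x) dx = 0; and by product-to-sum, ∫_0^π sin(nx)cos(n'x) dx = ½∫_0^π [sin((n+n')x) + sin((n−n')x)] dx, which is 0 when n+n' is even and 2n/(n²−n'²) when n+n' is odd (it need not vanish on (0, π)). For the constant mode: ∫_0^π 1 dx = π, ∫_0^π cos(nx) dx = 0, ∫_0^π sin(nx) dx = (1−(−1)^n)/n.
  u² squared terms: (-4)²·∫1 dx = 16·π = 16*π;  (-3)²·∫sin(3x)² dx = 9·π/2 = 9*π/2;  (1)²·∫sin(2x)² dx = 1·π/2 = π/2.
  u² cross terms: 2·(-4)·(-3)·∫1·sin(3x) dx = 24·(2/3) = 16;  2·(-4)·(1)·∫1·sin(2x) dx = -8·(0) = 0;  2·(-3)·(1)·∫sin(3x)·sin(2x) dx = -6·(0) = 0.
  So ∫_0^π u² dx = 16*π + 9*π/2 + π/2 + 16 + 0 + 0 = 16 + 21*π.
  (u')² squared terms: (-9)²·∫cos(3x)² dx = 81·π/2 = 81*π/2;  (2)²·∫cos(2x)² dx = 4·π/2 = 2*π.
  (u')² cross terms: 2·(-9)·(2)·∫cos(3x)·cos(2x) dx = -36·(0) = 0.
  So ∫_0^π (u')² dx = 81*π/2 + 2*π + 0 = 85*π/2.
||u||_{H^1}^2 = (16 + 21*π) + (85*π/2) = 16 + 127*π/2.
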